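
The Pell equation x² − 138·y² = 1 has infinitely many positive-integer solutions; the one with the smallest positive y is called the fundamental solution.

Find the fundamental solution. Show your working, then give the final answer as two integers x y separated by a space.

47 4

√138 → a₀=11, period (1,2,1,22); ℓ=4 even so k=3
k=0  a_k=11  p_k/q_k = 11/1
k=1  a_k=1  p_k/q_k = 12/1
k=2  a_k=2  p_k/q_k = 35/3
k=3  a_k=1  p_k/q_k = 47/4
(x₁, y₁) = (47, 4);  47² − 138·4² = 1 ✓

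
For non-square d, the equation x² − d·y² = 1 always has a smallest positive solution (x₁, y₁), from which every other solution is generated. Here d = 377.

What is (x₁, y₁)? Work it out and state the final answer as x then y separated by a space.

233 12

d=377: √d = [19; 2,2,2,38] (ℓ=4, even), read p_3/q_3
k=0  a_k=19  p_k/q_k = 19/1
…
k=2  a_k=2  p_k/q_k = 97/5
k=3  a_k=2  p_k/q_k = 233/12
(x₁, y₁) = (233, 12);  233² − 377·12² = 1 ✓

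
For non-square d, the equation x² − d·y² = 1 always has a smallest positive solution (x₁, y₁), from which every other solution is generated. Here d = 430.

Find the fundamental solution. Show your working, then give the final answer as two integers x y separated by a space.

2862251 138030

[20; 1,2,1,3,1,…,2,1,40] for √430; ℓ=14 ⇒ convergent index 13
a_0=20:  p_0=20·1+0=20,  q_0=20·0+1=1
…
a_3=1:  p_3=1·62+21=83,  q_3=1·3+1=4
…
a_5=1:  p_5=1·311+83=394,  q_5=1·15+4=19
…
a_7=8:  p_7=8·2675+394=21794,  q_7=8·129+19=1051
a_8=6:  p_8=6·21794+2675=133439,  q_8=6·1051+129=6435
a_9=1:  p_9=1·133439+21794=155233,  q_9=1·6435+1051=7486
a_10=3:  p_10=3·155233+133439=599138,  q_10=3·7486+6435=28893
a_11=1:  p_11=1·599138+155233=754371,  q_11=1·28893+7486=36379
a_12=2:  p_12=2·754371+599138=2107880,  q_12=2·36379+28893=101651
a_13=1:  p_13=1·2107880+754371=2862251,  q_13=1·101651+36379=138030
(x₁, y₁) = (2862251, 138030);  2862251² − 430·138030² = 1 ✓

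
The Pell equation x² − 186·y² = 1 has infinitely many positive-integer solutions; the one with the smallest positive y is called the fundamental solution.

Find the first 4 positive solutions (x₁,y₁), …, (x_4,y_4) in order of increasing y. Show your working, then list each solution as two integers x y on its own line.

d=186: √d = [13; 1,1,1,3,4,3,1,1,1,26] (ℓ=10, even), read p_9/q_9
k=0  a_k=13  p_k/q_k = 13/1
k=1  a_k=1  p_k/q_k = 14/1
…
k=3  a_k=1  p_k/q_k = 41/3
k=4  a_k=3  p_k/q_k = 150/11
k=5  a_k=4  p_k/q_k = 641/47
k=6  a_k=3  p_k/q_k = 2073/152
k=7  a_k=1  p_k/q_k = 2714/199
k=8  a_k=1  p_k/q_k = 4787/351
k=9  a_k=1  p_k/q_k = 7501/550
→ (7501, 550).  Check: 7501²=56265001, 186·550²=56265000, difference 1.
n=2: (7501,550)∘(7501,550) = (7501·7501+186·550·550, 7501·550+550·7501) = (112530001,8251100)
n=3: (112530001,8251100)∘(7501,550) = (7501·112530001+186·550·8251100, 7501·8251100+550·112530001) = (1688175067501,123783001650)
n=4: (1688175067501,123783001650)∘(7501,550) = (7501·1688175067501+186·550·123783001650, 7501·123783001650+550·1688175067501) = (25326002250120001,1856992582502200)

7501 550
112530001 8251100
1688175067501 123783001650
25326002250120001 1856992582502200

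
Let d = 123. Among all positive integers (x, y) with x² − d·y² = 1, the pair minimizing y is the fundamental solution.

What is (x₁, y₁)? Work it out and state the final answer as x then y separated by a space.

122 11

√123 → a₀=11, period (11,22); ℓ=2 even so k=1
a_0=11:  p_0=11·1+0=11,  q_0=11·0+1=1
a_1=11:  p_1=11·11+1=122,  q_1=11·1+0=11
fundamental: x₁=122, y₁=11  (since 14884 − 123·121 = 1)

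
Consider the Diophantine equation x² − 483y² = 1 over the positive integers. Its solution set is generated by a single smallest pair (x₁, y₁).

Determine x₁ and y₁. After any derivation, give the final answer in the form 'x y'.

√483 = [21; 1,42, …], period ℓ=2 (even) → k=1
k=0  a_k=21  p_k/q_k = 21/1
k=1  a_k=1  p_k/q_k = 22/1
→ (22, 1).  Check: 22²=484, 483·1²=483, difference 1.

22 1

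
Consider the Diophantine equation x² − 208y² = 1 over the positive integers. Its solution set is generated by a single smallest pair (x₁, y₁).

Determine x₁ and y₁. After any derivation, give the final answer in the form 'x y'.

[14; 2,2,1,2,2,28] for √208; ℓ=6 ⇒ convergent index 5
i=0: a=14 ⇒ p=14, q=1
i=1: a=2 ⇒ p=29, q=2
i=2: a=2 ⇒ p=72, q=5
i=3: a=1 ⇒ p=101, q=7
i=4: a=2 ⇒ p=274, q=19
i=5: a=2 ⇒ p=649, q=45
(x₁, y₁) = (649, 45);  649² − 208·45² = 1 ✓

649 45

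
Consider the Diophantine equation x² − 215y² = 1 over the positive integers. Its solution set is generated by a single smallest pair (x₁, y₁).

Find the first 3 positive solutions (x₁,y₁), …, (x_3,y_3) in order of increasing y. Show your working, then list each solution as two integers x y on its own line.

[14; 1,1,1,28] for √215; ℓ=4 ⇒ convergent index 3
k=0  a_k=14  p_k/q_k = 14/1
…
k=2  a_k=1  p_k/q_k = 29/2
k=3  a_k=1  p_k/q_k = 44/3
→ (44, 3).  Check: 44²=1936, 215·3²=1935, difference 1.
n=2: (44,3)∘(44,3) = (44·44+215·3·3, 44·3+3·44) = (3871,264)
n=3: (3871,264)∘(44,3) = (44·3871+215·3·264, 44·264+3·3871) = (340604,23229)

44 3
3871 264
340604 23229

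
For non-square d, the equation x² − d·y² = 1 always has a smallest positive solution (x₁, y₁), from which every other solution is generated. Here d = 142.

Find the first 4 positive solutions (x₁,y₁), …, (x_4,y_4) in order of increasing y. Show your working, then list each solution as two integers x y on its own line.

√142 → a₀=11, period (1,10,1,22); ℓ=4 even so k=3
a_0=11:  p_0=11·1+0=11,  q_0=11·0+1=1
a_1=1:  p_1=1·11+1=12,  q_1=1·1+0=1
a_2=10:  p_2=10·12+11=131,  q_2=10·1+1=11
a_3=1:  p_3=1·131+12=143,  q_3=1·11+1=12
fundamental: x₁=143, y₁=12  (since 20449 − 142·144 = 1)
k=2:  x_2 = 143·143+142·12·12 = 40897,  y_2 = 143·12+12·143 = 3432
k=3:  x_3 = 143·40897+142·12·3432 = 11696399,  y_3 = 143·3432+12·40897 = 981540
k=4:  x_4 = 143·11696399+142·12·981540 = 3345129217,  y_4 = 143·981540+12·11696399 = 280717008

143 12
40897 3432
11696399 981540
3345129217 280717008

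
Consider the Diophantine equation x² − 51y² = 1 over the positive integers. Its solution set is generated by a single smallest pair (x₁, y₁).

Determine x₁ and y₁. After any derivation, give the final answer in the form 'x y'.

√51 = [7; 7,14, …], period ℓ=2 (even) → k=1
step 0: (7, 1)  from 7·(1,0) + (0,1)
step 1: (50, 7)  from 7·(7,1) + (1,0)
fundamental: x₁=50, y₁=7  (since 2500 − 51·49 = 1)

50 7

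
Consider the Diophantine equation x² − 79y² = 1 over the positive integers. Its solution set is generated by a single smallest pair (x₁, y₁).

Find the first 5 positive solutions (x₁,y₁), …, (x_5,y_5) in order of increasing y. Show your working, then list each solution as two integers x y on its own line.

√79 → a₀=8, period (1,7,1,16); ℓ=4 even so k=3
a_0=8:  p_0=8·1+0=8,  q_0=8·0+1=1
…
a_2=7:  p_2=7·9+8=71,  q_2=7·1+1=8
a_3=1:  p_3=1·71+9=80,  q_3=1·8+1=9
fundamental: x₁=80, y₁=9  (since 6400 − 79·81 = 1)
k=2:  x_2 = 80·80+79·9·9 = 12799,  y_2 = 80·9+9·80 = 1440
k=3:  x_3 = 80·12799+79·9·1440 = 2047760,  y_3 = 80·1440+9·12799 = 230391
k=4:  x_4 = 80·2047760+79·9·230391 = 327628801,  y_4 = 80·230391+9·2047760 = 36861120
k=5:  x_5 = 80·327628801+79·9·36861120 = 52418560400,  y_5 = 80·36861120+9·327628801 = 5897548809

80 9
12799 1440
2047760 230391
327628801 36861120
52418560400 5897548809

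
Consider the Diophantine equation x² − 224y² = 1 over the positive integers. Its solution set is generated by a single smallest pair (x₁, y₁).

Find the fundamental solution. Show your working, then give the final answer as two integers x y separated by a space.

15 1

√224 = [14; 1,28, …], period ℓ=2 (even) → k=1
k=0  a_k=14  p_k/q_k = 14/1
k=1  a_k=1  p_k/q_k = 15/1
(x₁, y₁) = (15, 1);  15² − 224·1² = 1 ✓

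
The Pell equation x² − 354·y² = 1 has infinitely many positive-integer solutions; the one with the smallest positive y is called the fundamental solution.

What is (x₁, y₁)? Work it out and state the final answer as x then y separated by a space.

258065 13716

√354 = [18; 1,4,2,2,18,2,2,4,1,36, …], period ℓ=10 (even) → k=9
k=0  a_k=18  p_k/q_k = 18/1
…
k=3  a_k=2  p_k/q_k = 207/11
…
k=5  a_k=18  p_k/q_k = 9351/497
…
k=8  a_k=4  p_k/q_k = 210294/11177
k=9  a_k=1  p_k/q_k = 258065/13716
fundamental: x₁=258065, y₁=13716  (since 66597544225 − 354·188128656 = 1)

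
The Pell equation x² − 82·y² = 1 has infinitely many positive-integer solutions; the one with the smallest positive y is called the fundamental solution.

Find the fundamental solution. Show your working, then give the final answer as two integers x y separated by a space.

163 18

√82 = [9; 18, …], period ℓ=1 (odd) → k=1
step 0: (9, 1)  from 9·(1,0) + (0,1)
step 1: (163, 18)  from 18·(9,1) + (1,0)
→ (163, 18).  Check: 163²=26569, 82·18²=26568, difference 1.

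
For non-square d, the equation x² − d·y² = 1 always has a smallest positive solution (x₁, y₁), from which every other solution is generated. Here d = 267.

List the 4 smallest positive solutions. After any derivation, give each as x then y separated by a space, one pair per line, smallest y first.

2402 147
11539207 706188
55434348026 3392527005
266306596377697 16297699025832

d=267: √d = [16; 2,1,15,1,2,32] (ℓ=6, even), read p_5/q_5
step 0: (16, 1)  from 16·(1,0) + (0,1)
step 1: (33, 2)  from 2·(16,1) + (1,0)
step 2: (49, 3)  from 1·(33,2) + (16,1)
step 3: (768, 47)  from 15·(49,3) + (33,2)
step 4: (817, 50)  from 1·(768,47) + (49,3)
step 5: (2402, 147)  from 2·(817,50) + (768,47)
(x₁, y₁) = (2402, 147);  2402² − 267·147² = 1 ✓
n=2: (2402,147)∘(2402,147) = (2402·2402+267·147·147, 2402·147+147·2402) = (11539207,706188)
n=3: (11539207,706188)∘(2402,147) = (2402·11539207+267·147·706188, 2402·706188+147·11539207) = (55434348026,3392527005)
n=4: (55434348026,3392527005)∘(2402,147) = (2402·55434348026+267·147·3392527005, 2402·3392527005+147·55434348026) = (266306596377697,16297699025832)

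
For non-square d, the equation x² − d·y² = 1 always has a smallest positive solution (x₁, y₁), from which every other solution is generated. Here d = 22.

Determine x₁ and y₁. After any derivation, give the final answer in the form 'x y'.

d=22: √d = [4; 1,2,4,2,1,8] (ℓ=6, even), read p_5/q_5
step 0: (4, 1)  from 4·(1,0) + (0,1)
step 1: (5, 1)  from 1·(4,1) + (1,0)
step 2: (14, 3)  from 2·(5,1) + (4,1)
…
step 4: (136, 29)  from 2·(61,13) + (14,3)
step 5: (197, 42)  from 1·(136,29) + (61,13)
fundamental: x₁=197, y₁=42  (since 38809 − 22·1764 = 1)

197 42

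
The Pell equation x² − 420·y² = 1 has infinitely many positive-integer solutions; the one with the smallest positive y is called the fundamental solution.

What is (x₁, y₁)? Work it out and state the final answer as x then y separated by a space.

41 2

[20; 2,40] for √420; ℓ=2 ⇒ convergent index 1
k=0  a_k=20  p_k/q_k = 20/1
k=1  a_k=2  p_k/q_k = 41/2
→ (41, 2).  Check: 41²=1681, 420·2²=1680, difference 1.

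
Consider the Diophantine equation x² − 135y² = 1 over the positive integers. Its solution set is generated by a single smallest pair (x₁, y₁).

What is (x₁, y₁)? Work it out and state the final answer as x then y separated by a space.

√135 = [11; 1,1,1,1,1,1,1,22, …], period ℓ=8 (even) → k=7
a_0=11:  p_0=11·1+0=11,  q_0=11·0+1=1
…
a_5=1:  p_5=1·58+35=93,  q_5=1·5+3=8
a_6=1:  p_6=1·93+58=151,  q_6=1·8+5=13
a_7=1:  p_7=1·151+93=244,  q_7=1·13+8=21
(x₁, y₁) = (244, 21);  244² − 135·21² = 1 ✓

244 21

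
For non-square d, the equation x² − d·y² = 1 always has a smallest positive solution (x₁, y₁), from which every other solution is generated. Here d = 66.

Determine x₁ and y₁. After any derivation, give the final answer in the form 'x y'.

[8; 8,16] for √66; ℓ=2 ⇒ convergent index 1
i=0: a=8 ⇒ p=8, q=1
i=1: a=8 ⇒ p=65, q=8
→ (65, 8).  Check: 65²=4225, 66·8²=4224, difference 1.

65 8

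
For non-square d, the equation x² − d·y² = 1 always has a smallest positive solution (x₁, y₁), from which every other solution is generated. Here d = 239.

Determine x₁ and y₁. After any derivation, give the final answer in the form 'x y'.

d=239: √d = [15; 2,5,1,2,4,15,4,2,1,5,2,30] (ℓ=12, even), read p_11/q_11
i=0: a=15 ⇒ p=15, q=1
i=1: a=2 ⇒ p=31, q=2
i=2: a=5 ⇒ p=170, q=11
i=3: a=1 ⇒ p=201, q=13
i=4: a=2 ⇒ p=572, q=37
i=5: a=4 ⇒ p=2489, q=161
…
i=7: a=4 ⇒ p=154117, q=9969
i=8: a=2 ⇒ p=346141, q=22390
i=9: a=1 ⇒ p=500258, q=32359
i=10: a=5 ⇒ p=2847431, q=184185
i=11: a=2 ⇒ p=6195120, q=400729
(x₁, y₁) = (6195120, 400729);  6195120² − 239·400729² = 1 ✓

6195120 400729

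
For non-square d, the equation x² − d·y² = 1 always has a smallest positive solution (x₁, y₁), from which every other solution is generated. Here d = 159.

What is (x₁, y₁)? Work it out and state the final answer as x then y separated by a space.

[12; 1,1,1,1,3,1,1,1,1,24] for √159; ℓ=10 ⇒ convergent index 9
i=0: a=12 ⇒ p=12, q=1
…
i=2: a=1 ⇒ p=25, q=2
…
i=8: a=1 ⇒ p=807, q=64
i=9: a=1 ⇒ p=1324, q=105
(x₁, y₁) = (1324, 105);  1324² − 159·105² = 1 ✓

1324 105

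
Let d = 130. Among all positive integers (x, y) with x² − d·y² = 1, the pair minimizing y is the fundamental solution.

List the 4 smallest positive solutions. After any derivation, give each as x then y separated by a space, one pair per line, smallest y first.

6499 570
84474001 7408860
1097993058499 96300361710
14271713689896001 1251712094097720

[11; 2,2,22] for √130; ℓ=3 ⇒ convergent index 5
a_0=11:  p_0=11·1+0=11,  q_0=11·0+1=1
…
a_2=2:  p_2=2·23+11=57,  q_2=2·2+1=5
a_3=22:  p_3=22·57+23=1277,  q_3=22·5+2=112
a_4=2:  p_4=2·1277+57=2611,  q_4=2·112+5=229
a_5=2:  p_5=2·2611+1277=6499,  q_5=2·229+112=570
(x₁, y₁) = (6499, 570);  6499² − 130·570² = 1 ✓
(6499+570√130)^2 = 84474001 + 7408860√130
(6499+570√130)^3 = 1097993058499 + 96300361710√130
(6499+570√130)^4 = 14271713689896001 + 1251712094097720√130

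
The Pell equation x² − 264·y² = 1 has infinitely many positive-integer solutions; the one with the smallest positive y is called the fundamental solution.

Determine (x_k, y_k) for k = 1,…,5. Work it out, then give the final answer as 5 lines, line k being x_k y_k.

[16; 4,32] for √264; ℓ=2 ⇒ convergent index 1
a_0=16:  p_0=16·1+0=16,  q_0=16·0+1=1
a_1=4:  p_1=4·16+1=65,  q_1=4·1+0=4
→ (65, 4).  Check: 65²=4225, 264·4²=4224, difference 1.
k=2:  x_2 = 65·65+264·4·4 = 8449,  y_2 = 65·4+4·65 = 520
k=3:  x_3 = 65·8449+264·4·520 = 1098305,  y_3 = 65·520+4·8449 = 67596
k=4:  x_4 = 65·1098305+264·4·67596 = 142771201,  y_4 = 65·67596+4·1098305 = 8786960
k=5:  x_5 = 65·142771201+264·4·8786960 = 18559157825,  y_5 = 65·8786960+4·142771201 = 1142237204

65 4
8449 520
1098305 67596
142771201 8786960
18559157825 1142237204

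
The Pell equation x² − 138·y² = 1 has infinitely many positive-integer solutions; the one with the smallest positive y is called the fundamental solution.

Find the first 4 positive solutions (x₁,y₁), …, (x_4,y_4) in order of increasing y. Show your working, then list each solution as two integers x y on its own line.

√138 = [11; 1,2,1,22, …], period ℓ=4 (even) → k=3
a_0=11:  p_0=11·1+0=11,  q_0=11·0+1=1
…
a_2=2:  p_2=2·12+11=35,  q_2=2·1+1=3
a_3=1:  p_3=1·35+12=47,  q_3=1·3+1=4
→ (47, 4).  Check: 47²=2209, 138·4²=2208, difference 1.
(x_2, y_2) = (47·47 + 138·4·4, 47·4 + 4·47) = (4417, 376)
(x_3, y_3) = (47·4417 + 138·4·376, 47·376 + 4·4417) = (415151, 35340)
(x_4, y_4) = (47·415151 + 138·4·35340, 47·35340 + 4·415151) = (39019777, 3321584)

47 4
4417 376
415151 35340
39019777 3321584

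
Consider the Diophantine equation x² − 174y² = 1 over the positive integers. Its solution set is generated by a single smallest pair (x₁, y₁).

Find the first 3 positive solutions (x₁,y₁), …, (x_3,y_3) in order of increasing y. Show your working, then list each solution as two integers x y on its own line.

[13; 5,4,5,26] for √174; ℓ=4 ⇒ convergent index 3
a_0=13:  p_0=13·1+0=13,  q_0=13·0+1=1
…
a_2=4:  p_2=4·66+13=277,  q_2=4·5+1=21
a_3=5:  p_3=5·277+66=1451,  q_3=5·21+5=110
(x₁, y₁) = (1451, 110);  1451² − 174·110² = 1 ✓
k=2:  x_2 = 1451·1451+174·110·110 = 4210801,  y_2 = 1451·110+110·1451 = 319220
k=3:  x_3 = 1451·4210801+174·110·319220 = 12219743051,  y_3 = 1451·319220+110·4210801 = 926376330

1451 110
4210801 319220
12219743051 926376330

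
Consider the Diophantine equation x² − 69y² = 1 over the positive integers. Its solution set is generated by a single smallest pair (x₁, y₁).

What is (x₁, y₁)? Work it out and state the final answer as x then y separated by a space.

√69 = [8; 3,3,1,4,1,3,3,16, …], period ℓ=8 (even) → k=7
a_0=8:  p_0=8·1+0=8,  q_0=8·0+1=1
…
a_2=3:  p_2=3·25+8=83,  q_2=3·3+1=10
…
a_4=4:  p_4=4·108+83=515,  q_4=4·13+10=62
a_5=1:  p_5=1·515+108=623,  q_5=1·62+13=75
a_6=3:  p_6=3·623+515=2384,  q_6=3·75+62=287
a_7=3:  p_7=3·2384+623=7775,  q_7=3·287+75=936
fundamental: x₁=7775, y₁=936  (since 60450625 − 69·876096 = 1)

7775 936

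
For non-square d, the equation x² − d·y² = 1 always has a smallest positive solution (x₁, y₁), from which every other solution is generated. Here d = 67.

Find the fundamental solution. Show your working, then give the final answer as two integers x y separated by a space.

d=67: √d = [8; 5,2,1,1,7,1,1,2,5,16] (ℓ=10, even), read p_9/q_9
i=0: a=8 ⇒ p=8, q=1
…
i=2: a=2 ⇒ p=90, q=11
…
i=8: a=2 ⇒ p=9053, q=1106
i=9: a=5 ⇒ p=48842, q=5967
→ (48842, 5967).  Check: 48842²=2385540964, 67·5967²=2385540963, difference 1.

48842 5967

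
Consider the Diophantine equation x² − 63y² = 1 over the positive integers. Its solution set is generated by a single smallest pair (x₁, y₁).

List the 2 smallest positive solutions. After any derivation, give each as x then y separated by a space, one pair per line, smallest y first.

8 1
127 16

√63 = [7; 1,14, …], period ℓ=2 (even) → k=1
k=0  a_k=7  p_k/q_k = 7/1
k=1  a_k=1  p_k/q_k = 8/1
fundamental: x₁=8, y₁=1  (since 64 − 63·1 = 1)
n=2: (8,1)∘(8,1) = (8·8+63·1·1, 8·1+1·8) = (127,16)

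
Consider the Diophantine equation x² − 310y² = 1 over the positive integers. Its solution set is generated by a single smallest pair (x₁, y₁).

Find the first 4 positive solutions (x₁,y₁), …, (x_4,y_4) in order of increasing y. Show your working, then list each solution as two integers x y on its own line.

[17; 1,1,1,1,5,…,1,1,34] for √310; ℓ=16 ⇒ convergent index 15
i=0: a=17 ⇒ p=17, q=1
i=1: a=1 ⇒ p=18, q=1
…
i=3: a=1 ⇒ p=53, q=3
…
i=5: a=5 ⇒ p=493, q=28
i=6: a=3 ⇒ p=1567, q=89
…
i=8: a=2 ⇒ p=5687, q=323
i=9: a=1 ⇒ p=7747, q=440
i=10: a=3 ⇒ p=28928, q=1643
…
i=12: a=1 ⇒ p=181315, q=10298
i=13: a=1 ⇒ p=333702, q=18953
i=14: a=1 ⇒ p=515017, q=29251
i=15: a=1 ⇒ p=848719, q=48204
→ (848719, 48204).  Check: 848719²=720323940961, 310·48204²=720323940960, difference 1.
(848719+48204√310)^2 = 1440647881921 + 81823301352√310
(848719+48204√310)^3 = 2445410459391369679 + 138889981000287972√310
(848719+48204√310)^4 = 4150932639366927117300481 + 235757131569084991314384√310

848719 48204
1440647881921 81823301352
2445410459391369679 138889981000287972
4150932639366927117300481 235757131569084991314384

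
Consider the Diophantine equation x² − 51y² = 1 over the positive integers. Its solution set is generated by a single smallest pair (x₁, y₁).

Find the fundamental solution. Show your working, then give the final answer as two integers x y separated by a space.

50 7

d=51: √d = [7; 7,14] (ℓ=2, even), read p_1/q_1
k=0  a_k=7  p_k/q_k = 7/1
k=1  a_k=7  p_k/q_k = 50/7
(x₁, y₁) = (50, 7);  50² − 51·7² = 1 ✓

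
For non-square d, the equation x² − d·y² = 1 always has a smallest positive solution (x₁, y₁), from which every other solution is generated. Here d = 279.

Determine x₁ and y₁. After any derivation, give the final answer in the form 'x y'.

√279 = [16; 1,2,2,1,2,2,1,32, …], period ℓ=8 (even) → k=7
a_0=16:  p_0=16·1+0=16,  q_0=16·0+1=1
a_1=1:  p_1=1·16+1=17,  q_1=1·1+0=1
a_2=2:  p_2=2·17+16=50,  q_2=2·1+1=3
…
a_4=1:  p_4=1·117+50=167,  q_4=1·7+3=10
a_5=2:  p_5=2·167+117=451,  q_5=2·10+7=27
a_6=2:  p_6=2·451+167=1069,  q_6=2·27+10=64
a_7=1:  p_7=1·1069+451=1520,  q_7=1·64+27=91
(x₁, y₁) = (1520, 91);  1520² − 279·91² = 1 ✓

1520 91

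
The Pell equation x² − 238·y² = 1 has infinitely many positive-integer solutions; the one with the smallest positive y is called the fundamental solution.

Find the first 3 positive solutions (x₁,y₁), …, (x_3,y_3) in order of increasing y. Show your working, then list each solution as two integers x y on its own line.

11663 756
272051137 17634456
6345864809999 411341319900

√238 → a₀=15, period (2,2,1,14,1,2,2,30); ℓ=8 even so k=7
i=0: a=15 ⇒ p=15, q=1
i=1: a=2 ⇒ p=31, q=2
…
i=3: a=1 ⇒ p=108, q=7
i=4: a=14 ⇒ p=1589, q=103
i=5: a=1 ⇒ p=1697, q=110
i=6: a=2 ⇒ p=4983, q=323
i=7: a=2 ⇒ p=11663, q=756
fundamental: x₁=11663, y₁=756  (since 136025569 − 238·571536 = 1)
(11663+756√238)^2 = 272051137 + 17634456√238
(11663+756√238)^3 = 6345864809999 + 411341319900√238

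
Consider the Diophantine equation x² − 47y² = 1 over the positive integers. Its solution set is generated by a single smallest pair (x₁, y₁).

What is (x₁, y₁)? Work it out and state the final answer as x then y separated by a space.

48 7

√47 → a₀=6, period (1,5,1,12); ℓ=4 even so k=3
step 0: (6, 1)  from 6·(1,0) + (0,1)
step 1: (7, 1)  from 1·(6,1) + (1,0)
step 2: (41, 6)  from 5·(7,1) + (6,1)
step 3: (48, 7)  from 1·(41,6) + (7,1)
(x₁, y₁) = (48, 7);  48² − 47·7² = 1 ✓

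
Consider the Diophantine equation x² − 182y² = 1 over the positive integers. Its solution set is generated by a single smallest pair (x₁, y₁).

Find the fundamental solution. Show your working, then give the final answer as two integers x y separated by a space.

√182 = [13; 2,26, …], period ℓ=2 (even) → k=1
a_0=13:  p_0=13·1+0=13,  q_0=13·0+1=1
a_1=2:  p_1=2·13+1=27,  q_1=2·1+0=2
(x₁, y₁) = (27, 2);  27² − 182·2² = 1 ✓

27 2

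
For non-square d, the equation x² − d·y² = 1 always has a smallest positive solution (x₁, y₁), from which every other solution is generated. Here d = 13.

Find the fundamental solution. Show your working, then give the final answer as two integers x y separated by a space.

649 180

√13 = [3; 1,1,1,1,6, …], period ℓ=5 (odd) → k=9
step 0: (3, 1)  from 3·(1,0) + (0,1)
step 1: (4, 1)  from 1·(3,1) + (1,0)
…
step 6: (137, 38)  from 1·(119,33) + (18,5)
…
step 8: (393, 109)  from 1·(256,71) + (137,38)
step 9: (649, 180)  from 1·(393,109) + (256,71)
fundamental: x₁=649, y₁=180  (since 421201 − 13·32400 = 1)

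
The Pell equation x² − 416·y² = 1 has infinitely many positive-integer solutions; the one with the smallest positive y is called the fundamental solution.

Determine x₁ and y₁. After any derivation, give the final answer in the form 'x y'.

5201 255

[20; 2,1,1,9,1,1,2,40] for √416; ℓ=8 ⇒ convergent index 7
k=0  a_k=20  p_k/q_k = 20/1
k=1  a_k=2  p_k/q_k = 41/2
k=2  a_k=1  p_k/q_k = 61/3
k=3  a_k=1  p_k/q_k = 102/5
k=4  a_k=9  p_k/q_k = 979/48
…
k=6  a_k=1  p_k/q_k = 2060/101
k=7  a_k=2  p_k/q_k = 5201/255
fundamental: x₁=5201, y₁=255  (since 27050401 − 416·65025 = 1)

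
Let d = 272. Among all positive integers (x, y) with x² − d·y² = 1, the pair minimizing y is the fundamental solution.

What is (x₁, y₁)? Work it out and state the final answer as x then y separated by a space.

33 2

[16; 2,32] for √272; ℓ=2 ⇒ convergent index 1
a_0=16:  p_0=16·1+0=16,  q_0=16·0+1=1
a_1=2:  p_1=2·16+1=33,  q_1=2·1+0=2
fundamental: x₁=33, y₁=2  (since 1089 − 272·4 = 1)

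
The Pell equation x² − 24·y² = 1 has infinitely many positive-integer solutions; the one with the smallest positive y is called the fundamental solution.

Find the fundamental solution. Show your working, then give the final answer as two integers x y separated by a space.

√24 = [4; 1,8, …], period ℓ=2 (even) → k=1
i=0: a=4 ⇒ p=4, q=1
i=1: a=1 ⇒ p=5, q=1
(x₁, y₁) = (5, 1);  5² − 24·1² = 1 ✓

5 1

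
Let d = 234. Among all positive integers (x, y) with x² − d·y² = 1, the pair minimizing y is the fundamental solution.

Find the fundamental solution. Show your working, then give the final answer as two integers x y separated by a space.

5201 340

d=234: √d = [15; 3,2,1,2,1,2,3,30] (ℓ=8, even), read p_7/q_7
i=0: a=15 ⇒ p=15, q=1
i=1: a=3 ⇒ p=46, q=3
i=2: a=2 ⇒ p=107, q=7
…
i=6: a=2 ⇒ p=1545, q=101
i=7: a=3 ⇒ p=5201, q=340
fundamental: x₁=5201, y₁=340  (since 27050401 − 234·115600 = 1)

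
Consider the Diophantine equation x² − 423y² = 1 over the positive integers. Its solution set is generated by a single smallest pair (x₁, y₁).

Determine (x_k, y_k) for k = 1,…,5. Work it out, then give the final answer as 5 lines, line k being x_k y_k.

4607 224
42448897 2063936
391124132351 19017106080
3603817713033217 175223613357184
33205576016763929087 1614510354455987296

√423 → a₀=20, period (1,1,3,4,3,1,1,40); ℓ=8 even so k=7
step 0: (20, 1)  from 20·(1,0) + (0,1)
…
step 3: (144, 7)  from 3·(41,2) + (21,1)
…
step 6: (2612, 127)  from 1·(1995,97) + (617,30)
step 7: (4607, 224)  from 1·(2612,127) + (1995,97)
(x₁, y₁) = (4607, 224);  4607² − 423·224² = 1 ✓
(x_2, y_2) = (4607·4607 + 423·224·224, 4607·224 + 224·4607) = (42448897, 2063936)
(x_3, y_3) = (4607·42448897 + 423·224·2063936, 4607·2063936 + 224·42448897) = (391124132351, 19017106080)
(x_4, y_4) = (4607·391124132351 + 423·224·19017106080, 4607·19017106080 + 224·391124132351) = (3603817713033217, 175223613357184)
(x_5, y_5) = (4607·3603817713033217 + 423·224·175223613357184, 4607·175223613357184 + 224·3603817713033217) = (33205576016763929087, 1614510354455987296)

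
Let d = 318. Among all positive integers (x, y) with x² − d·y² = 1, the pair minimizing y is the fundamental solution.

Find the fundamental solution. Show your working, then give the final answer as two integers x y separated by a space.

[17; 1,4,1,34] for √318; ℓ=4 ⇒ convergent index 3
k=0  a_k=17  p_k/q_k = 17/1
…
k=2  a_k=4  p_k/q_k = 89/5
k=3  a_k=1  p_k/q_k = 107/6
→ (107, 6).  Check: 107²=11449, 318·6²=11448, difference 1.

107 6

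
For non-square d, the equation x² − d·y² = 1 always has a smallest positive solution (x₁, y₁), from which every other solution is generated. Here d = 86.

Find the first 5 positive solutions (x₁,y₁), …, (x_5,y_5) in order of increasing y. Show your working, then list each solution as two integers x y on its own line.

[9; 3,1,1,1,8,1,1,1,3,18] for √86; ℓ=10 ⇒ convergent index 9
k=0  a_k=9  p_k/q_k = 9/1
k=1  a_k=3  p_k/q_k = 28/3
k=2  a_k=1  p_k/q_k = 37/4
…
k=8  a_k=1  p_k/q_k = 2847/307
k=9  a_k=3  p_k/q_k = 10405/1122
fundamental: x₁=10405, y₁=1122  (since 108264025 − 86·1258884 = 1)
n=2: (10405,1122)∘(10405,1122) = (10405·10405+86·1122·1122, 10405·1122+1122·10405) = (216528049,23348820)
n=3: (216528049,23348820)∘(10405,1122) = (10405·216528049+86·1122·23348820, 10405·23348820+1122·216528049) = (4505948689285,485888943078)
n=4: (4505948689285,485888943078)∘(10405,1122) = (10405·4505948689285+86·1122·485888943078, 10405·485888943078+1122·4505948689285) = (93768792007492801,10111348882104360)
n=5: (93768792007492801,10111348882104360)∘(10405,1122) = (10405·93768792007492801+86·1122·10111348882104360, 10405·10111348882104360+1122·93768792007492801) = (1951328557169976499525,210417169750702788522)

10405 1122
216528049 23348820
4505948689285 485888943078
93768792007492801 10111348882104360
1951328557169976499525 210417169750702788522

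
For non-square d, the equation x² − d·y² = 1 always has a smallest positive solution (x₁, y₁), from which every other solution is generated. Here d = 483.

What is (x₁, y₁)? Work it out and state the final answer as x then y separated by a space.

22 1

√483 → a₀=21, period (1,42); ℓ=2 even so k=1
i=0: a=21 ⇒ p=21, q=1
i=1: a=1 ⇒ p=22, q=1
(x₁, y₁) = (22, 1);  22² − 483·1² = 1 ✓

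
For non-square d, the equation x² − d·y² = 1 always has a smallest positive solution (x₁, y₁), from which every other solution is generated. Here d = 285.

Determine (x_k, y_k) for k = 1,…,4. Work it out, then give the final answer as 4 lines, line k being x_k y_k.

[16; 1,7,2,7,1,32] for √285; ℓ=6 ⇒ convergent index 5
i=0: a=16 ⇒ p=16, q=1
i=1: a=1 ⇒ p=17, q=1
…
i=3: a=2 ⇒ p=287, q=17
i=4: a=7 ⇒ p=2144, q=127
i=5: a=1 ⇒ p=2431, q=144
→ (2431, 144).  Check: 2431²=5909761, 285·144²=5909760, difference 1.
(x_2, y_2) = (2431·2431 + 285·144·144, 2431·144 + 144·2431) = (11819521, 700128)
(x_3, y_3) = (2431·11819521 + 285·144·700128, 2431·700128 + 144·11819521) = (57466508671, 3404022192)
(x_4, y_4) = (2431·57466508671 + 285·144·3404022192, 2431·3404022192 + 144·57466508671) = (279402153338881, 16550355197376)

2431 144
11819521 700128
57466508671 3404022192
279402153338881 16550355197376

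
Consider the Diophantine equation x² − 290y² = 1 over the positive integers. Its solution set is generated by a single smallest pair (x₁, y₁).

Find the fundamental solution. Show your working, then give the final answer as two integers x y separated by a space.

579 34

d=290: √d = [17; 34] (ℓ=1, odd), read p_1/q_1
i=0: a=17 ⇒ p=17, q=1
i=1: a=34 ⇒ p=579, q=34
→ (579, 34).  Check: 579²=335241, 290·34²=335240, difference 1.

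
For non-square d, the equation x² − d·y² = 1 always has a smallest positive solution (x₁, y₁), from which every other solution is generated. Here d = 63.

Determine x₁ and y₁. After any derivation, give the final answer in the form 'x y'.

√63 → a₀=7, period (1,14); ℓ=2 even so k=1
step 0: (7, 1)  from 7·(1,0) + (0,1)
step 1: (8, 1)  from 1·(7,1) + (1,0)
(x₁, y₁) = (8, 1);  8² − 63·1² = 1 ✓

8 1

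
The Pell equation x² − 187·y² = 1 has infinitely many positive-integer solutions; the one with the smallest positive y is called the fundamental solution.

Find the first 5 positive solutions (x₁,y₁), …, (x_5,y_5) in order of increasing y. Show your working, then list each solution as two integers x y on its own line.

d=187: √d = [13; 1,2,13,2,1,26] (ℓ=6, even), read p_5/q_5
k=0  a_k=13  p_k/q_k = 13/1
…
k=2  a_k=2  p_k/q_k = 41/3
…
k=4  a_k=2  p_k/q_k = 1135/83
k=5  a_k=1  p_k/q_k = 1682/123
→ (1682, 123).  Check: 1682²=2829124, 187·123²=2829123, difference 1.
k=2:  x_2 = 1682·1682+187·123·123 = 5658247,  y_2 = 1682·123+123·1682 = 413772
k=3:  x_3 = 1682·5658247+187·123·413772 = 19034341226,  y_3 = 1682·413772+123·5658247 = 1391928885
k=4:  x_4 = 1682·19034341226+187·123·1391928885 = 64031518226017,  y_4 = 1682·1391928885+123·19034341226 = 4682448355368
k=5:  x_5 = 1682·64031518226017+187·123·4682448355368 = 215402008277979962,  y_5 = 1682·4682448355368+123·64031518226017 = 15751754875529067

1682 123
5658247 413772
19034341226 1391928885
64031518226017 4682448355368
215402008277979962 15751754875529067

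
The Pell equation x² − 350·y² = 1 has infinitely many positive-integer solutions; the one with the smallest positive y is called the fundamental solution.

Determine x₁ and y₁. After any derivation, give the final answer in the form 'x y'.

d=350: √d = [18; 1,2,2,2,1,36] (ℓ=6, even), read p_5/q_5
k=0  a_k=18  p_k/q_k = 18/1
k=1  a_k=1  p_k/q_k = 19/1
k=2  a_k=2  p_k/q_k = 56/3
…
k=4  a_k=2  p_k/q_k = 318/17
k=5  a_k=1  p_k/q_k = 449/24
(x₁, y₁) = (449, 24);  449² − 350·24² = 1 ✓

449 24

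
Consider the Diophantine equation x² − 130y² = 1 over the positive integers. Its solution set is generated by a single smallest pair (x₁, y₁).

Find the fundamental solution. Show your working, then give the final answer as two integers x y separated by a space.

√130 = [11; 2,2,22, …], period ℓ=3 (odd) → k=5
i=0: a=11 ⇒ p=11, q=1
i=1: a=2 ⇒ p=23, q=2
i=2: a=2 ⇒ p=57, q=5
i=3: a=22 ⇒ p=1277, q=112
i=4: a=2 ⇒ p=2611, q=229
i=5: a=2 ⇒ p=6499, q=570
→ (6499, 570).  Check: 6499²=42237001, 130·570²=42237000, difference 1.

6499 570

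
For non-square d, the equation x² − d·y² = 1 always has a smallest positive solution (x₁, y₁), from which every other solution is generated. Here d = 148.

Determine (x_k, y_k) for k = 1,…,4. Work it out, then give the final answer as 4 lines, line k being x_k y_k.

73 6
10657 876
1555849 127890
227143297 18671064

[12; 6,24] for √148; ℓ=2 ⇒ convergent index 1
k=0  a_k=12  p_k/q_k = 12/1
k=1  a_k=6  p_k/q_k = 73/6
fundamental: x₁=73, y₁=6  (since 5329 − 148·36 = 1)
n=2: (73,6)∘(73,6) = (73·73+148·6·6, 73·6+6·73) = (10657,876)
n=3: (10657,876)∘(73,6) = (73·10657+148·6·876, 73·876+6·10657) = (1555849,127890)
n=4: (1555849,127890)∘(73,6) = (73·1555849+148·6·127890, 73·127890+6·1555849) = (227143297,18671064)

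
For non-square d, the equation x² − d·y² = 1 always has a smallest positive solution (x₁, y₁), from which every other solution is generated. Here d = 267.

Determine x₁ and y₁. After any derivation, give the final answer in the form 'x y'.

2402 147

√267 = [16; 2,1,15,1,2,32, …], period ℓ=6 (even) → k=5
i=0: a=16 ⇒ p=16, q=1
i=1: a=2 ⇒ p=33, q=2
…
i=3: a=15 ⇒ p=768, q=47
i=4: a=1 ⇒ p=817, q=50
i=5: a=2 ⇒ p=2402, q=147
→ (2402, 147).  Check: 2402²=5769604, 267·147²=5769603, difference 1.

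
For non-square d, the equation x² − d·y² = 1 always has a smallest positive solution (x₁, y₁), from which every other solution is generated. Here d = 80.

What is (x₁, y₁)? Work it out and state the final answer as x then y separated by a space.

9 1

d=80: √d = [8; 1,16] (ℓ=2, even), read p_1/q_1
i=0: a=8 ⇒ p=8, q=1
i=1: a=1 ⇒ p=9, q=1
(x₁, y₁) = (9, 1);  9² − 80·1² = 1 ✓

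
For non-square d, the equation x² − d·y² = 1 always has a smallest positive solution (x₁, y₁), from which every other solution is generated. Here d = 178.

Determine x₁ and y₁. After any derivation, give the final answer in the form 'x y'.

√178 = [13; 2,1,12,1,2,26, …], period ℓ=6 (even) → k=5
step 0: (13, 1)  from 13·(1,0) + (0,1)
…
step 4: (547, 41)  from 1·(507,38) + (40,3)
step 5: (1601, 120)  from 2·(547,41) + (507,38)
→ (1601, 120).  Check: 1601²=2563201, 178·120²=2563200, difference 1.

1601 120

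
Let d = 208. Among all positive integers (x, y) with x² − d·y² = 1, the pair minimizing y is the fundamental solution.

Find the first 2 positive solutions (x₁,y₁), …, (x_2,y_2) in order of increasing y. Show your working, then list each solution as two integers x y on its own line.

649 45
842401 58410

√208 = [14; 2,2,1,2,2,28, …], period ℓ=6 (even) → k=5
step 0: (14, 1)  from 14·(1,0) + (0,1)
step 1: (29, 2)  from 2·(14,1) + (1,0)
step 2: (72, 5)  from 2·(29,2) + (14,1)
step 3: (101, 7)  from 1·(72,5) + (29,2)
step 4: (274, 19)  from 2·(101,7) + (72,5)
step 5: (649, 45)  from 2·(274,19) + (101,7)
→ (649, 45).  Check: 649²=421201, 208·45²=421200, difference 1.
k=2:  x_2 = 649·649+208·45·45 = 842401,  y_2 = 649·45+45·649 = 58410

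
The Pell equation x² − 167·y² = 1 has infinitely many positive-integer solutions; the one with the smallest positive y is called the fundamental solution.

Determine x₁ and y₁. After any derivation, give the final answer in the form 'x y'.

168 13

√167 = [12; 1,11,1,24, …], period ℓ=4 (even) → k=3
a_0=12:  p_0=12·1+0=12,  q_0=12·0+1=1
a_1=1:  p_1=1·12+1=13,  q_1=1·1+0=1
a_2=11:  p_2=11·13+12=155,  q_2=11·1+1=12
a_3=1:  p_3=1·155+13=168,  q_3=1·12+1=13
→ (168, 13).  Check: 168²=28224, 167·13²=28223, difference 1.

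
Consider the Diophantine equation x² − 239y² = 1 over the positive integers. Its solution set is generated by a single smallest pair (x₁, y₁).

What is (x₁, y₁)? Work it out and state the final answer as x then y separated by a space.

√239 → a₀=15, period (2,5,1,2,4,15,4,2,1,5,2,30); ℓ=12 even so k=11
step 0: (15, 1)  from 15·(1,0) + (0,1)
step 1: (31, 2)  from 2·(15,1) + (1,0)
step 2: (170, 11)  from 5·(31,2) + (15,1)
step 3: (201, 13)  from 1·(170,11) + (31,2)
…
step 5: (2489, 161)  from 4·(572,37) + (201,13)
step 6: (37907, 2452)  from 15·(2489,161) + (572,37)
step 7: (154117, 9969)  from 4·(37907,2452) + (2489,161)
step 8: (346141, 22390)  from 2·(154117,9969) + (37907,2452)
step 9: (500258, 32359)  from 1·(346141,22390) + (154117,9969)
step 10: (2847431, 184185)  from 5·(500258,32359) + (346141,22390)
step 11: (6195120, 400729)  from 2·(2847431,184185) + (500258,32359)
fundamental: x₁=6195120, y₁=400729  (since 38379511814400 − 239·160583731441 = 1)

6195120 400729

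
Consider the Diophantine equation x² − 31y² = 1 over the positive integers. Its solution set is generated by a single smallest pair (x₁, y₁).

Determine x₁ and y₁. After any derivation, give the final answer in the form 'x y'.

√31 → a₀=5, period (1,1,3,5,3,1,1,10); ℓ=8 even so k=7
i=0: a=5 ⇒ p=5, q=1
…
i=3: a=3 ⇒ p=39, q=7
i=4: a=5 ⇒ p=206, q=37
i=5: a=3 ⇒ p=657, q=118
i=6: a=1 ⇒ p=863, q=155
i=7: a=1 ⇒ p=1520, q=273
fundamental: x₁=1520, y₁=273  (since 2310400 − 31·74529 = 1)

1520 273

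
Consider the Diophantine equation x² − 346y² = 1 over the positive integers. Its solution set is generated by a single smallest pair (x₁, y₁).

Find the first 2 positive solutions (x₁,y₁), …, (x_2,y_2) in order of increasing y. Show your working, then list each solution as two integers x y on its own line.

d=346: √d = [18; 1,1,1,1,36] (ℓ=5, odd), read p_9/q_9
k=0  a_k=18  p_k/q_k = 18/1
k=1  a_k=1  p_k/q_k = 19/1
k=2  a_k=1  p_k/q_k = 37/2
k=3  a_k=1  p_k/q_k = 56/3
k=4  a_k=1  p_k/q_k = 93/5
…
k=8  a_k=1  p_k/q_k = 10398/559
k=9  a_k=1  p_k/q_k = 17299/930
fundamental: x₁=17299, y₁=930  (since 299255401 − 346·864900 = 1)
(x_2, y_2) = (17299·17299 + 346·930·930, 17299·930 + 930·17299) = (598510801, 32176140)

17299 930
598510801 32176140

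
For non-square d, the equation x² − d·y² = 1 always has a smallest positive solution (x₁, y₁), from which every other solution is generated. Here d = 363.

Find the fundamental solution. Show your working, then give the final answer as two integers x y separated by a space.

[19; 19,38] for √363; ℓ=2 ⇒ convergent index 1
step 0: (19, 1)  from 19·(1,0) + (0,1)
step 1: (362, 19)  from 19·(19,1) + (1,0)
(x₁, y₁) = (362, 19);  362² − 363·19² = 1 ✓

362 19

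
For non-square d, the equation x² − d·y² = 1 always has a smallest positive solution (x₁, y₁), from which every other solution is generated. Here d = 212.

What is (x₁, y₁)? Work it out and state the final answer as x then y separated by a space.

√212 = [14; 1,1,3,1,1,…,1,1,28, …], period ℓ=14 (even) → k=13
a_0=14:  p_0=14·1+0=14,  q_0=14·0+1=1
…
a_2=1:  p_2=1·15+14=29,  q_2=1·1+1=2
…
a_4=1:  p_4=1·102+29=131,  q_4=1·7+2=9
…
a_10=1:  p_10=1·5198+2781=7979,  q_10=1·357+191=548
…
a_12=1:  p_12=1·29135+7979=37114,  q_12=1·2001+548=2549
a_13=1:  p_13=1·37114+29135=66249,  q_13=1·2549+2001=4550
→ (66249, 4550).  Check: 66249²=4388930001, 212·4550²=4388930000, difference 1.

66249 4550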